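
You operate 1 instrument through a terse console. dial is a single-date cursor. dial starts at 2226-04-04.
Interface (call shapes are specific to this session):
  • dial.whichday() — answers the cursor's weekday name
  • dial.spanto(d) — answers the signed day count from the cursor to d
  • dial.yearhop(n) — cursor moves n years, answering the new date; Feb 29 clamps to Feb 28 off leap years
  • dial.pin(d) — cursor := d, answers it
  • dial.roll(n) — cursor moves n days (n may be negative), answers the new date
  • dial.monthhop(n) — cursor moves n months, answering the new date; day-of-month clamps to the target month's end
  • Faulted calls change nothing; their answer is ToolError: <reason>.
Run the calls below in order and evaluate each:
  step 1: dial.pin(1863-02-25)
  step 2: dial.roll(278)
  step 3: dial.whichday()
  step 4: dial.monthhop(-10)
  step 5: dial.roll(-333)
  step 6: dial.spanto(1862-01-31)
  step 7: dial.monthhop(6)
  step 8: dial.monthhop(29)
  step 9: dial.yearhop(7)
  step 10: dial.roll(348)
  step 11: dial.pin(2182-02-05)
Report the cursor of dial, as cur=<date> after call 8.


Answer: cur=1865-02-03

Derivation:
>> pin(d='1863-02-25')
<< 1863-02-25
>> roll(n='278')
<< 1863-11-30
>> whichday()
<< Monday
>> monthhop(n='-10')
<< 1863-01-30
>> roll(n='-333')
<< 1862-03-03
>> spanto(d='1862-01-31')
<< -31
>> monthhop(n='6')
<< 1862-09-03
>> monthhop(n='29')
<< 1865-02-03
>> yearhop(n='7')
<< 1872-02-03
>> roll(n='348')
<< 1873-01-16
>> pin(d='2182-02-05')
<< 2182-02-05


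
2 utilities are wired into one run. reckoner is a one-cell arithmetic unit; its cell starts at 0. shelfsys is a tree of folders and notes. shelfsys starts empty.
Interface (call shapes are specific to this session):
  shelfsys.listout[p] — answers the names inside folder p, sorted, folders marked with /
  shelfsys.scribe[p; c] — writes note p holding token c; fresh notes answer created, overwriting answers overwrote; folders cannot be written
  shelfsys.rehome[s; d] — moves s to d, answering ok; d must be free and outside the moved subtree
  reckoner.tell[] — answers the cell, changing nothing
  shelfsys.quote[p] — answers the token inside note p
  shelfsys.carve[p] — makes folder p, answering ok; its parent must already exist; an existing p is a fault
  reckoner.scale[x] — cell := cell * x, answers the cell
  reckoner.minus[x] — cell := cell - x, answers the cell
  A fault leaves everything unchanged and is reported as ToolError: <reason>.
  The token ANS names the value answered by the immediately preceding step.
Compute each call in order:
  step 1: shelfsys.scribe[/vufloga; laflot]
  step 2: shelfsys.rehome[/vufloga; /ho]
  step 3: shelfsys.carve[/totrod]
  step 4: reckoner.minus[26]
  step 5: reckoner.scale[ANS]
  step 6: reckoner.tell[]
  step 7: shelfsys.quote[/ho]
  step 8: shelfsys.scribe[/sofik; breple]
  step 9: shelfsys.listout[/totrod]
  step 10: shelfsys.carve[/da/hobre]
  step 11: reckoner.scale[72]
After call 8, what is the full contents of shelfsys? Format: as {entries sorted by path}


CALL scribe[p→/vufloga; c→laflot]
RET  created
CALL rehome[s→/vufloga; d→/ho]
RET  ok
CALL carve[p→/totrod]
RET  ok
CALL minus[x→26]
RET  -26
CALL scale[x→ANS]
RET  676
CALL tell[]
RET  676
CALL quote[p→/ho]
RET  laflot
CALL scribe[p→/sofik; c→breple]
RET  created
CALL listout[p→/totrod]
RET  []
CALL carve[p→/da/hobre]
RET  ToolError: no parent
CALL scale[x→72]
RET  48672

Answer: {ho=laflot, sofik=breple, totrod/}


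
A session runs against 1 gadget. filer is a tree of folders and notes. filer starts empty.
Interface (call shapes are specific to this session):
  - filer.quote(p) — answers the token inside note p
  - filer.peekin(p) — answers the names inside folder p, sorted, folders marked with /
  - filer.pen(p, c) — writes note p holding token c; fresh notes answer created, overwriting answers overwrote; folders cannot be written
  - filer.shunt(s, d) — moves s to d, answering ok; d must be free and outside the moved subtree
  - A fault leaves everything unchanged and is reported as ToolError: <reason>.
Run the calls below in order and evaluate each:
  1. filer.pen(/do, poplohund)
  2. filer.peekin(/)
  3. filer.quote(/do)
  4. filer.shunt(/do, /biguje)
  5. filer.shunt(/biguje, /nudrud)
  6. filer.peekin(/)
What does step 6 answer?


;; filer.pen(/do, poplohund) : created
;; filer.peekin(/) : [do]
;; filer.quote(/do) : poplohund
;; filer.shunt(/do, /biguje) : ok
;; filer.shunt(/biguje, /nudrud) : ok
;; filer.peekin(/) : [nudrud]

Answer: [nudrud]


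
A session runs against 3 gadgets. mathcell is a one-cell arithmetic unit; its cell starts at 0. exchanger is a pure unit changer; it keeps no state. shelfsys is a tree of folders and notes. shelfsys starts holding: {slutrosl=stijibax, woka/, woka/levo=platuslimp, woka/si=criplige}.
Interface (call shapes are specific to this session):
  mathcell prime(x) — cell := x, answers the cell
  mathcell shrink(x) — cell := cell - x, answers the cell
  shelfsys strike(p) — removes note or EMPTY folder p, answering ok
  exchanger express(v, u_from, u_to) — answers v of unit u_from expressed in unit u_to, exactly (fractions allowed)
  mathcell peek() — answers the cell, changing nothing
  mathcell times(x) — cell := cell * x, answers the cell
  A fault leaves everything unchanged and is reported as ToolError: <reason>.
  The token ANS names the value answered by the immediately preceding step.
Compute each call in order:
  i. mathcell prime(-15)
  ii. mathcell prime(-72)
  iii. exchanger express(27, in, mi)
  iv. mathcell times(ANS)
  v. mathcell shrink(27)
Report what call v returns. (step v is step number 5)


Answer: -23787/880

Derivation:
I try mathcell prime using x: -15, and see -15.
Calling mathcell prime using x: -72, and observe -72.
Calling exchanger express using v: 27, u_from: in, u_to: mi, giving 3/7040.
I invoke mathcell times using x: ANS, which returns -27/880.
I use mathcell shrink using x: 27, giving -23787/880.


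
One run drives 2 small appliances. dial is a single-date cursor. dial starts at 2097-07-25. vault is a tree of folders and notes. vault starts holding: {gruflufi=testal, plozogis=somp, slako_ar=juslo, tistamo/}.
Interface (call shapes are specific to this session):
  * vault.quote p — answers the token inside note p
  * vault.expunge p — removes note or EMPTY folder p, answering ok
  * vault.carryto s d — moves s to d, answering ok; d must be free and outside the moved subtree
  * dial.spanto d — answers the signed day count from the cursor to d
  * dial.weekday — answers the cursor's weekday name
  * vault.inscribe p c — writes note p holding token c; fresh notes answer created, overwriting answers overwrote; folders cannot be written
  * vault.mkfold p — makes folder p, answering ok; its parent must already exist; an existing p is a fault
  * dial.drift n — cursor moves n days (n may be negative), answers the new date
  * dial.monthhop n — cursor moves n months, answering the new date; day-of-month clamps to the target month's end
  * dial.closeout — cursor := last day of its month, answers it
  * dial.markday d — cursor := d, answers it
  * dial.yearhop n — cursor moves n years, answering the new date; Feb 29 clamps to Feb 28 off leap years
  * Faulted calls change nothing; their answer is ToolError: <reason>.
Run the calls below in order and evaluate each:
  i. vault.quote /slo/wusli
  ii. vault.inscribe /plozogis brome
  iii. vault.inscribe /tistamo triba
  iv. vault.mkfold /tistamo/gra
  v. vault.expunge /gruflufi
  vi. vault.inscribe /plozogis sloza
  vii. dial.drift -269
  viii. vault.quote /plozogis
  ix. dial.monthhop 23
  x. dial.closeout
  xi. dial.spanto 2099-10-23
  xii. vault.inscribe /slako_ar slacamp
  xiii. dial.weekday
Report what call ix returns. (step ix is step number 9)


Answer: 2098-09-29

Derivation:
I call quote on p='/slo/wusli', → ToolError: not found.
I invoke inscribe on p='/plozogis', c='brome', — result: overwrote.
Now I run inscribe on p='/tistamo', c='triba', — result: ToolError: is a directory.
Now I run mkfold on p='/tistamo/gra', and observe ok.
Then expunge on p='/gruflufi', and observe ok.
Calling inscribe on p='/plozogis', c='sloza', which returns overwrote.
I run drift on n='-269', → 2096-10-29.
Now I run quote on p='/plozogis': sloza.
I try monthhop on n='23', which returns 2098-09-29.
Invoking closeout(), giving 2098-09-30.
I invoke spanto on d='2099-10-23', and see 388.
I call inscribe on p='/slako_ar', c='slacamp', and get overwrote.
I run weekday(), and see Tuesday.


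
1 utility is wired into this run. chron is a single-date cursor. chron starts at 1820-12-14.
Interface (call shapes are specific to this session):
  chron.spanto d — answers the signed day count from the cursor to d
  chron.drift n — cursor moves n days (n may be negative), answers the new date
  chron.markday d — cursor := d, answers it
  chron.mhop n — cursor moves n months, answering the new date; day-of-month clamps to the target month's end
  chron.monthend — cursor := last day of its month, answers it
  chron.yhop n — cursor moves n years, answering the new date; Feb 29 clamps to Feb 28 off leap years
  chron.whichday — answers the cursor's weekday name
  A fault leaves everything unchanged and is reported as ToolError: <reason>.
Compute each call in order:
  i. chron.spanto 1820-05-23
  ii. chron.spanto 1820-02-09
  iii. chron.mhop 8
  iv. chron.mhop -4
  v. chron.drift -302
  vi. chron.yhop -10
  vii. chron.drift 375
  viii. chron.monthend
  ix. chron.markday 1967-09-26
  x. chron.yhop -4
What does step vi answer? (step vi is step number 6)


Do: chron.spanto[d→1820-05-23]
See: -205
Do: chron.spanto[d→1820-02-09]
See: -309
Do: chron.mhop[n→8]
See: 1821-08-14
Do: chron.mhop[n→-4]
See: 1821-04-14
Do: chron.drift[n→-302]
See: 1820-06-16
Do: chron.yhop[n→-10]
See: 1810-06-16
Do: chron.drift[n→375]
See: 1811-06-26
Do: chron.monthend[]
See: 1811-06-30
Do: chron.markday[d→1967-09-26]
See: 1967-09-26
Do: chron.yhop[n→-4]
See: 1963-09-26

Answer: 1810-06-16


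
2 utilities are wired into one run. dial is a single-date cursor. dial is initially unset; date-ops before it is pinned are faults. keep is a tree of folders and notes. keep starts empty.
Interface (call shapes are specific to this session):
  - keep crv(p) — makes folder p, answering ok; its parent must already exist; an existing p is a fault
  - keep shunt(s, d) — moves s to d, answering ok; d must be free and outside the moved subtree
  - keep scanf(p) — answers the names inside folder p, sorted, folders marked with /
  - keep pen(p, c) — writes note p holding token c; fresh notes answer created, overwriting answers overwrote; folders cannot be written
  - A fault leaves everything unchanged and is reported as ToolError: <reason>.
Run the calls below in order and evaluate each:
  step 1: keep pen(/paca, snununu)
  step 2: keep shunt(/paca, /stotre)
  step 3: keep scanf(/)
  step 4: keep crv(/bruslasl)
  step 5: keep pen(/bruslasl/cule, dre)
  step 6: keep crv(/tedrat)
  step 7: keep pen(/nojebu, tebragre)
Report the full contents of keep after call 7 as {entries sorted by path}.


Answer: {bruslasl/, bruslasl/cule=dre, nojebu=tebragre, stotre=snununu, tedrat/}

Derivation:
~$ keep pen /paca snununu
[out] created
~$ keep shunt /paca /stotre
[out] ok
~$ keep scanf /
[out] [stotre]
~$ keep crv /bruslasl
[out] ok
~$ keep pen /bruslasl/cule dre
[out] created
~$ keep crv /tedrat
[out] ok
~$ keep pen /nojebu tebragre
[out] created


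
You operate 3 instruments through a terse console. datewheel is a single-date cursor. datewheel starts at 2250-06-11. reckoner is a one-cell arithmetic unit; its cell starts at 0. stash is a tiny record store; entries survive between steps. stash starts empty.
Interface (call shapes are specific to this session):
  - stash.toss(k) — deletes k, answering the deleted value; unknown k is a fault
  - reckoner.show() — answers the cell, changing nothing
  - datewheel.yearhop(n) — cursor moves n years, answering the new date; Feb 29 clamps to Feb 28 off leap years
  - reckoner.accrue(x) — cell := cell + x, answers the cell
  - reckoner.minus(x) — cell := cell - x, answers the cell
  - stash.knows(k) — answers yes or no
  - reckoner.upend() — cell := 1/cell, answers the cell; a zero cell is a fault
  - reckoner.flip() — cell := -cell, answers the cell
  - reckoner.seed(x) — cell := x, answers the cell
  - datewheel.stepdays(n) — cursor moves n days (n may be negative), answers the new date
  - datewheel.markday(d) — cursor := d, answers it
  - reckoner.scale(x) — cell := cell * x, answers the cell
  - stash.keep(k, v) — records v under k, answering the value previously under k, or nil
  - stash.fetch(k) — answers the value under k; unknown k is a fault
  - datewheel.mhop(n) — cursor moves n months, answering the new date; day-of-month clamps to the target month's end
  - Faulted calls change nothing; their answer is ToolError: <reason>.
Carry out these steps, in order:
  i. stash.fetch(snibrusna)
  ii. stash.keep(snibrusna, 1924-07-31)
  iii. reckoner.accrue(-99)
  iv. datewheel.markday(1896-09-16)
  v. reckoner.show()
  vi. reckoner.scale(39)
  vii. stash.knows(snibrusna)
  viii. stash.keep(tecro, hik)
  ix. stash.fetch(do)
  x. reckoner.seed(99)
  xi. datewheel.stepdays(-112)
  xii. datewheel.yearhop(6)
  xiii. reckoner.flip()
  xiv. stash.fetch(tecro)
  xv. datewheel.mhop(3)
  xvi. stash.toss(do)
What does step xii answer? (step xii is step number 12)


Answer: 1902-05-27

Derivation:
# 1. fetch(k: snibrusna) -> ToolError: no such key snibrusna
# 2. keep(k: snibrusna, v: 1924-07-31) -> nil
# 3. accrue(x: -99) -> -99
# 4. markday(d: 1896-09-16) -> 1896-09-16
# 5. show() -> -99
# 6. scale(x: 39) -> -3861
# 7. knows(k: snibrusna) -> yes
# 8. keep(k: tecro, v: hik) -> nil
# 9. fetch(k: do) -> ToolError: no such key do
# 10. seed(x: 99) -> 99
# 11. stepdays(n: -112) -> 1896-05-27
# 12. yearhop(n: 6) -> 1902-05-27
# 13. flip() -> -99
# 14. fetch(k: tecro) -> hik
# 15. mhop(n: 3) -> 1902-08-27
# 16. toss(k: do) -> ToolError: no such key do


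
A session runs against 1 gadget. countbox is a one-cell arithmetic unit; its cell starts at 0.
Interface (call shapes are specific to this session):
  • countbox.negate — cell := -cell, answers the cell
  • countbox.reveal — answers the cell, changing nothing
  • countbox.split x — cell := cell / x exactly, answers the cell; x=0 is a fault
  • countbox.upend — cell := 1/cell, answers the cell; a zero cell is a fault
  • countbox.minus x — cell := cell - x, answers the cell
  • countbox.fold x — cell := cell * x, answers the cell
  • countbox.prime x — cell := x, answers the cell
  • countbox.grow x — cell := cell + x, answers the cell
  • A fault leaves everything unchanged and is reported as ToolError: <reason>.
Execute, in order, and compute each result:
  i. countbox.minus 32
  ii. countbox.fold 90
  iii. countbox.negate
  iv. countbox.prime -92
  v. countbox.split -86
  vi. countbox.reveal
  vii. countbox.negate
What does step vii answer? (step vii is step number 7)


Answer: -46/43

Derivation:
~$ minus x=32
[out] -32
~$ fold x=90
[out] -2880
~$ negate
[out] 2880
~$ prime x=-92
[out] -92
~$ split x=-86
[out] 46/43
~$ reveal
[out] 46/43
~$ negate
[out] -46/43


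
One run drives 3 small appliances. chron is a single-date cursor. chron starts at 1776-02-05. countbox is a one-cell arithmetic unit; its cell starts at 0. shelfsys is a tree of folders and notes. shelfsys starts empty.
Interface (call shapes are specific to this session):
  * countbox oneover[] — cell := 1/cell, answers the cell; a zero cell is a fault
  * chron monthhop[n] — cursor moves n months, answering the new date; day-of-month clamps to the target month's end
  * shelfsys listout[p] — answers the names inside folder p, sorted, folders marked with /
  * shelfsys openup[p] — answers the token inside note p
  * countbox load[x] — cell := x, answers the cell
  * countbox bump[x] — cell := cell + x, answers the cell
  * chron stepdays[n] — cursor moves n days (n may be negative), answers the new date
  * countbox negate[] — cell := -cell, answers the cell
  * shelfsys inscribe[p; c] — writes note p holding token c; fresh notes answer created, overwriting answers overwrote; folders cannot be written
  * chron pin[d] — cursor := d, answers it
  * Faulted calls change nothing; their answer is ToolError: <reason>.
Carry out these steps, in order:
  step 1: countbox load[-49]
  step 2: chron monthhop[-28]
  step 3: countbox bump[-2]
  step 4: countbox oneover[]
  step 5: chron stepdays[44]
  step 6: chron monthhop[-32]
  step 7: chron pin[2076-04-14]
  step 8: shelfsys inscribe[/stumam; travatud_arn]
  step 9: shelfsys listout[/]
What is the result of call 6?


Answer: 1771-03-18

Derivation:
Do: countbox load[x=-49]
See: -49
Do: chron monthhop[n=-28]
See: 1773-10-05
Do: countbox bump[x=-2]
See: -51
Do: countbox oneover[]
See: -1/51
Do: chron stepdays[n=44]
See: 1773-11-18
Do: chron monthhop[n=-32]
See: 1771-03-18
Do: chron pin[d=2076-04-14]
See: 2076-04-14
Do: shelfsys inscribe[p=/stumam; c=travatud_arn]
See: created
Do: shelfsys listout[p=/]
See: [stumam]


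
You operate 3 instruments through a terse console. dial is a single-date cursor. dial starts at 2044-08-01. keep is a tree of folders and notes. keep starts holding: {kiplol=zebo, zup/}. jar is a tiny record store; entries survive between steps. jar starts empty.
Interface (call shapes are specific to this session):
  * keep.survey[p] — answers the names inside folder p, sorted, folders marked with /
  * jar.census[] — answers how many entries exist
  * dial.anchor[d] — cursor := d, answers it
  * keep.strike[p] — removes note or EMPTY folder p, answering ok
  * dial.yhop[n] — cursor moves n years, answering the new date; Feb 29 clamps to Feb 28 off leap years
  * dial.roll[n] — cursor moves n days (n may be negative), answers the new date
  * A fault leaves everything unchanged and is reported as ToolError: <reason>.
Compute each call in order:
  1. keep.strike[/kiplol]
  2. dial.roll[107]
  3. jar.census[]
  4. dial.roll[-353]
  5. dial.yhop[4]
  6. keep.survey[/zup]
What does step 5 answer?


Step: keep.strike[p: /kiplol]
Result: ok
Step: dial.roll[n: 107]
Result: 2044-11-16
Step: jar.census[]
Result: 0
Step: dial.roll[n: -353]
Result: 2043-11-29
Step: dial.yhop[n: 4]
Result: 2047-11-29
Step: keep.survey[p: /zup]
Result: []

Answer: 2047-11-29


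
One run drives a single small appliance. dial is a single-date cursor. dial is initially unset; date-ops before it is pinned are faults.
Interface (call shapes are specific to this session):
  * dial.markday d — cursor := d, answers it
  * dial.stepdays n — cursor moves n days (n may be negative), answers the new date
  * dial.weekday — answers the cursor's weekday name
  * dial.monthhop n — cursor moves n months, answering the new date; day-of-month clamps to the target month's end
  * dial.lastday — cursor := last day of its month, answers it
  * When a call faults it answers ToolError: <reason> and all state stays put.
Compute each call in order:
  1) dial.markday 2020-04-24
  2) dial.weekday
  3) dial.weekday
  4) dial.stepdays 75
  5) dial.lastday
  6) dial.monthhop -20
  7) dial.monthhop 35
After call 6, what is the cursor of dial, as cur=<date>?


Answer: cur=2018-11-30

Derivation:
$ markday d=2020-04-24
= 2020-04-24
$ weekday
= Friday
$ weekday
= Friday
$ stepdays n=75
= 2020-07-08
$ lastday
= 2020-07-31
$ monthhop n=-20
= 2018-11-30
$ monthhop n=35
= 2021-10-30


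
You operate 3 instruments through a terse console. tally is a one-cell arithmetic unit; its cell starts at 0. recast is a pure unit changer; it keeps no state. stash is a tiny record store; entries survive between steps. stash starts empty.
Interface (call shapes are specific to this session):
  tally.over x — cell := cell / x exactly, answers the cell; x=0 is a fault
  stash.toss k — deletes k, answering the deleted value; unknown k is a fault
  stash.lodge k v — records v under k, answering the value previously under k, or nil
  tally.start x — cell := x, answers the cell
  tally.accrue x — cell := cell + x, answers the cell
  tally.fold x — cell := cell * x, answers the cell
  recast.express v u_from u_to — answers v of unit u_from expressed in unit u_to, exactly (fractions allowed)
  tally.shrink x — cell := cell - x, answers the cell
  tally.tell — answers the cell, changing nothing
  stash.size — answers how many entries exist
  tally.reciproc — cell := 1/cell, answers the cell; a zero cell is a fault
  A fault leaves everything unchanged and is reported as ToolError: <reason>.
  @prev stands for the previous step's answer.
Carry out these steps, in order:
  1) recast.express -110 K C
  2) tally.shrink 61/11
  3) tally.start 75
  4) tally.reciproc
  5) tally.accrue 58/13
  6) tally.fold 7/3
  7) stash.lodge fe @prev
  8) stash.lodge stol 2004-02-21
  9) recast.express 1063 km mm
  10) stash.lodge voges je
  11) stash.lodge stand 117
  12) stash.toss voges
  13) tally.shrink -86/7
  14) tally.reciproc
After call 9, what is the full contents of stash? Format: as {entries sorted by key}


·→ express(v=-110, u_from=K, u_to=C)
·← -7663/20
·→ shrink(x=61/11)
·← -61/11
·→ start(x=75)
·← 75
·→ reciproc()
·← 1/75
·→ accrue(x=58/13)
·← 4363/975
·→ fold(x=7/3)
·← 30541/2925
·→ lodge(k=fe, v=@prev)
·← nil
·→ lodge(k=stol, v=2004-02-21)
·← nil
·→ express(v=1063, u_from=km, u_to=mm)
·← 1063000000
·→ lodge(k=voges, v=je)
·← nil
·→ lodge(k=stand, v=117)
·← nil
·→ toss(k=voges)
·← je
·→ shrink(x=-86/7)
·← 465337/20475
·→ reciproc()
·← 20475/465337

Answer: {fe=30541/2925, stol=2004-02-21}


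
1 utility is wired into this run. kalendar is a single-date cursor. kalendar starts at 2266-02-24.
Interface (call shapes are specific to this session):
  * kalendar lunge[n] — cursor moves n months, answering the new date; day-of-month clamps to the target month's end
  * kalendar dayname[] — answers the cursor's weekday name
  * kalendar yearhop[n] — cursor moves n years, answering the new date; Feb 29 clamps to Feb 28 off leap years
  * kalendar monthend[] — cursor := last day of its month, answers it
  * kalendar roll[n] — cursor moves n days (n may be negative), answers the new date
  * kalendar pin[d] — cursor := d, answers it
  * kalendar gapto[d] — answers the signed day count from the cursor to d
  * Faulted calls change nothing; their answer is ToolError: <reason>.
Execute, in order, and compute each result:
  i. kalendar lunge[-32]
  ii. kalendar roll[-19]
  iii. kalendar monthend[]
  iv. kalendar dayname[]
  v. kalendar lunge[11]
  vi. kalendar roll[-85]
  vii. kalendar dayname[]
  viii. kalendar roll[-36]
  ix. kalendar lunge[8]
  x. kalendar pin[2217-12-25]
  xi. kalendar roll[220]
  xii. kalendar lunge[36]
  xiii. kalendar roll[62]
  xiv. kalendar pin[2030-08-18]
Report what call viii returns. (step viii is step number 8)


Answer: 2264-01-30

Derivation:
==> kalendar lunge(n=-32)
<== 2263-06-24
==> kalendar roll(n=-19)
<== 2263-06-05
==> kalendar monthend()
<== 2263-06-30
==> kalendar dayname()
<== Tuesday
==> kalendar lunge(n=11)
<== 2264-05-30
==> kalendar roll(n=-85)
<== 2264-03-06
==> kalendar dayname()
<== Sunday
==> kalendar roll(n=-36)
<== 2264-01-30
==> kalendar lunge(n=8)
<== 2264-09-30
==> kalendar pin(d=2217-12-25)
<== 2217-12-25
==> kalendar roll(n=220)
<== 2218-08-02
==> kalendar lunge(n=36)
<== 2221-08-02
==> kalendar roll(n=62)
<== 2221-10-03
==> kalendar pin(d=2030-08-18)
<== 2030-08-18


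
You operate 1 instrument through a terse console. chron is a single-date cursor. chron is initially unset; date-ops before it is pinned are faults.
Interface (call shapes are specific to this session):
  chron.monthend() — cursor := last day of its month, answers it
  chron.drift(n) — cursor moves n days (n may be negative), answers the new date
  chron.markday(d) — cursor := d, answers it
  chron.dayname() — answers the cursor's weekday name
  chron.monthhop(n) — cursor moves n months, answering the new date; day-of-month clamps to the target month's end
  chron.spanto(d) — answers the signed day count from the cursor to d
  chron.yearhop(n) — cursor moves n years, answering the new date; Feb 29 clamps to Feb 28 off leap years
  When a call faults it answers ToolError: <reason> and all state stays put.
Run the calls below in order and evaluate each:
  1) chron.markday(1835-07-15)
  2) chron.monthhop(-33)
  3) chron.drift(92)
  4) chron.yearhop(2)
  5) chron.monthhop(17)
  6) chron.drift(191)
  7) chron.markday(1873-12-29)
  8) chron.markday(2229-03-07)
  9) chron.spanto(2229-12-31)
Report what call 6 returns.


Answer: 1836-12-23

Derivation:
Then chron.markday with 1835-07-15, and see 1835-07-15.
Calling chron.monthhop with -33, and get 1832-10-15.
Using chron.drift with 92: 1833-01-15.
I call chron.yearhop with 2, → 1835-01-15.
I invoke chron.monthhop with 17, which returns 1836-06-15.
Next I call chron.drift with 191, yielding 1836-12-23.
Invoking chron.markday with 1873-12-29, — result: 1873-12-29.
I call chron.markday with 2229-03-07, and get 2229-03-07.
I try chron.spanto with 2229-12-31, → 299.


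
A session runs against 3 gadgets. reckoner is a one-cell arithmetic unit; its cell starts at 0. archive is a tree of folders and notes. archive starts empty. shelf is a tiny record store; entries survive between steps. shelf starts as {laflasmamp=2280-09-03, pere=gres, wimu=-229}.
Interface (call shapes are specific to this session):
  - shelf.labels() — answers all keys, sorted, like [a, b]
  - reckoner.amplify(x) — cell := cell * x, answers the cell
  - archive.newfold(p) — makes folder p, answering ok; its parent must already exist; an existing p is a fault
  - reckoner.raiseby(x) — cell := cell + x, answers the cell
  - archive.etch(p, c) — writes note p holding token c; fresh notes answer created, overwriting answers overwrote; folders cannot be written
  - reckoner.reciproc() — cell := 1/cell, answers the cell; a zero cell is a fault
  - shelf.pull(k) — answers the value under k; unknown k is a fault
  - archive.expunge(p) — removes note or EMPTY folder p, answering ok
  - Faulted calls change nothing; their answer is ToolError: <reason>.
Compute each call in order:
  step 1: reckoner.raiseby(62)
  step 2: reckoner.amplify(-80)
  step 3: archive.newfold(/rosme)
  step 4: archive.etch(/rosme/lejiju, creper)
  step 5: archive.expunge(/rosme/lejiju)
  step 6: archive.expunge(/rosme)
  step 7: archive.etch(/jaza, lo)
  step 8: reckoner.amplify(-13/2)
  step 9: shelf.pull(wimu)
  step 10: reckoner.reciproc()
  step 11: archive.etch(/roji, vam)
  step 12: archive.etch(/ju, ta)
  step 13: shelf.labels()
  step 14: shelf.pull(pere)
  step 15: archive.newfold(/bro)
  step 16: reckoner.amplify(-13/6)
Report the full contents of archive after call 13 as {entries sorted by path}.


Answer: {jaza=lo, ju=ta, roji=vam}

Derivation:
Next I call reckoner.raiseby passing 62, → 62.
I use reckoner.amplify passing -80, — result: -4960.
Now I run archive.newfold passing /rosme, and get ok.
Using archive.etch passing /rosme/lejiju, creper, and see created.
Now I run archive.expunge passing /rosme/lejiju, and observe ok.
I run archive.expunge passing /rosme, and see ok.
Calling archive.etch passing /jaza, lo, and observe created.
I run reckoner.amplify passing -13/2, and see 32240.
Using shelf.pull passing wimu, and observe -229.
Calling reckoner.reciproc(), which returns 1/32240.
I run archive.etch passing /roji, vam, and get created.
Invoking archive.etch passing /ju, ta, giving created.
Now I run shelf.labels(), which returns [laflasmamp, pere, wimu].
Next I call shelf.pull passing pere, → gres.
I call archive.newfold passing /bro, — result: ok.
Invoking reckoner.amplify passing -13/6, and get -1/14880.


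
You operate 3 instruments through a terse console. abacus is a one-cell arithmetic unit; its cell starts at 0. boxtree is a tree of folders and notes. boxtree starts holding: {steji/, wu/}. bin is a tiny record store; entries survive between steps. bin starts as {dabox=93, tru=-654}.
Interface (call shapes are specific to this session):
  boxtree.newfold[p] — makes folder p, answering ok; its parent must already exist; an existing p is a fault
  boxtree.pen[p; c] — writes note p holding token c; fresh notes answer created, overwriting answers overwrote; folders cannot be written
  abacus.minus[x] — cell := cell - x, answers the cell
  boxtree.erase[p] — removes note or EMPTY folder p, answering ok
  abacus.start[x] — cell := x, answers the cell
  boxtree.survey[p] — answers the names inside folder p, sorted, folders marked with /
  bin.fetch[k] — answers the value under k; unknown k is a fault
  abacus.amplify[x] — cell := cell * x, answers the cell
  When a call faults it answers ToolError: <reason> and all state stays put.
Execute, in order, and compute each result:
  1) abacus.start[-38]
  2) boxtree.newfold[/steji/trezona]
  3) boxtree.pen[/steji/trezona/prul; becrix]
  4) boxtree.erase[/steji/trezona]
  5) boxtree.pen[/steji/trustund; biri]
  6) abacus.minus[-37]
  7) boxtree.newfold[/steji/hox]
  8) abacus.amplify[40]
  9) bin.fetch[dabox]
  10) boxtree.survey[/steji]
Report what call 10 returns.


==> abacus.start(x: -38)
<== -38
==> boxtree.newfold(p: /steji/trezona)
<== ok
==> boxtree.pen(p: /steji/trezona/prul, c: becrix)
<== created
==> boxtree.erase(p: /steji/trezona)
<== ToolError: not empty
==> boxtree.pen(p: /steji/trustund, c: biri)
<== created
==> abacus.minus(x: -37)
<== -1
==> boxtree.newfold(p: /steji/hox)
<== ok
==> abacus.amplify(x: 40)
<== -40
==> bin.fetch(k: dabox)
<== 93
==> boxtree.survey(p: /steji)
<== [hox/, trezona/, trustund]

Answer: [hox/, trezona/, trustund]


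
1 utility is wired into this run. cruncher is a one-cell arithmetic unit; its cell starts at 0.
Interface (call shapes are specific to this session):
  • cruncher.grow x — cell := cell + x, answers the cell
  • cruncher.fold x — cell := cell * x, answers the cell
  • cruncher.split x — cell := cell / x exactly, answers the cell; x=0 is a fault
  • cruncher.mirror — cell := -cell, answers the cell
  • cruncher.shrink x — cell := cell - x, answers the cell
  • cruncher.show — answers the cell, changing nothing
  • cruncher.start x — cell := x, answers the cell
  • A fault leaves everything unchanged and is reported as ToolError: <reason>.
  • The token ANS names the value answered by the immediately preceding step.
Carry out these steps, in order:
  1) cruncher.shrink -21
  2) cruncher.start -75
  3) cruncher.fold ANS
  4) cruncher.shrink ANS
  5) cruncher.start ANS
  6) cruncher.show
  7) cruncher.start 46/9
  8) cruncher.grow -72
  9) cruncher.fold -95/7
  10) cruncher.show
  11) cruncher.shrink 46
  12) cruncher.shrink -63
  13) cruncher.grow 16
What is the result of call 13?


Answer: 8467/9

Derivation:
==> shrink(x=-21)
<== 21
==> start(x=-75)
<== -75
==> fold(x=ANS)
<== 5625
==> shrink(x=ANS)
<== 0
==> start(x=ANS)
<== 0
==> show()
<== 0
==> start(x=46/9)
<== 46/9
==> grow(x=-72)
<== -602/9
==> fold(x=-95/7)
<== 8170/9
==> show()
<== 8170/9
==> shrink(x=46)
<== 7756/9
==> shrink(x=-63)
<== 8323/9
==> grow(x=16)
<== 8467/9


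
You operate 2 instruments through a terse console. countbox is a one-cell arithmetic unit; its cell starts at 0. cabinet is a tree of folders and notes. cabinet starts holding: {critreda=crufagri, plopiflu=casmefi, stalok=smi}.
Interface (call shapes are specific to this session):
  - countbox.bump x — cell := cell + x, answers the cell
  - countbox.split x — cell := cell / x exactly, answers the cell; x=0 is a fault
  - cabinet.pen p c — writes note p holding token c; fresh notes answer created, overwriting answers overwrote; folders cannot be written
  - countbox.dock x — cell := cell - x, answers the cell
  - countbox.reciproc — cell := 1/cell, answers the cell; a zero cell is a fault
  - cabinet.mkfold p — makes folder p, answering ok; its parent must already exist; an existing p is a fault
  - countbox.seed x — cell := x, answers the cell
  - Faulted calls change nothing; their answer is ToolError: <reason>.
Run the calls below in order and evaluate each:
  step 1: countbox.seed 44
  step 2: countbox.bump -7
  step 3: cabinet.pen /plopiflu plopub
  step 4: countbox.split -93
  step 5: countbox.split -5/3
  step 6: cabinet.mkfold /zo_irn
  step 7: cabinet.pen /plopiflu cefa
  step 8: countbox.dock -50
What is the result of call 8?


Answer: 7787/155

Derivation:
[in] countbox.seed x→44
[out] 44
[in] countbox.bump x→-7
[out] 37
[in] cabinet.pen p→/plopiflu c→plopub
[out] overwrote
[in] countbox.split x→-93
[out] -37/93
[in] countbox.split x→-5/3
[out] 37/155
[in] cabinet.mkfold p→/zo_irn
[out] ok
[in] cabinet.pen p→/plopiflu c→cefa
[out] overwrote
[in] countbox.dock x→-50
[out] 7787/155


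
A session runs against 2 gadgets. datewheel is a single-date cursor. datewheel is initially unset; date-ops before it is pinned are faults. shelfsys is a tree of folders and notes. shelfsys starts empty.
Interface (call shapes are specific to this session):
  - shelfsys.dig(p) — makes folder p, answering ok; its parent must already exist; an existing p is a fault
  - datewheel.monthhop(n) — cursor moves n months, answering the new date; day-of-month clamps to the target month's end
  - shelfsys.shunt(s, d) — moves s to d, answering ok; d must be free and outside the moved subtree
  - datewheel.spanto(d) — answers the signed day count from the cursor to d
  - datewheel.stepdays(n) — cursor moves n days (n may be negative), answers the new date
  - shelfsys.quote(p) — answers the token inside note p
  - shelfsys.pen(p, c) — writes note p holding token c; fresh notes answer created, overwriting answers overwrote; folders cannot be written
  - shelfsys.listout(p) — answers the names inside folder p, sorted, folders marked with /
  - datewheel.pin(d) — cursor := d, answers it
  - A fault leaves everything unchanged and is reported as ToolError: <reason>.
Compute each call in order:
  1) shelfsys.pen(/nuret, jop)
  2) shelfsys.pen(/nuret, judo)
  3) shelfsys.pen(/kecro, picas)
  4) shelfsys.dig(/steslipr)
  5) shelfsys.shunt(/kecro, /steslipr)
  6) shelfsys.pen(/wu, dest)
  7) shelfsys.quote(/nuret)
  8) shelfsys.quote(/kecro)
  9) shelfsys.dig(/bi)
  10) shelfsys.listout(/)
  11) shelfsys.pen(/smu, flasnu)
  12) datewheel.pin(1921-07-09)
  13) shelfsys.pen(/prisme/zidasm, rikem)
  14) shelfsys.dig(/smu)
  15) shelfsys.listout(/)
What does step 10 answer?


Answer: [bi/, kecro, nuret, steslipr/, wu]

Derivation:
Then shelfsys.pen(p='/nuret', c='jop'), giving created.
I try shelfsys.pen(p='/nuret', c='judo'), and get overwrote.
Now I run shelfsys.pen(p='/kecro', c='picas'), yielding created.
I use shelfsys.dig(p='/steslipr'), which returns ok.
I invoke shelfsys.shunt(s='/kecro', d='/steslipr'), which returns ToolError: exists.
I run shelfsys.pen(p='/wu', c='dest'), and get created.
Now I run shelfsys.quote(p='/nuret'), and get judo.
Next I call shelfsys.quote(p='/kecro'), yielding picas.
I invoke shelfsys.dig(p='/bi'), → ok.
Invoking shelfsys.listout(p='/'), and see [bi/, kecro, nuret, steslipr/, wu].
I call shelfsys.pen(p='/smu', c='flasnu'), and see created.
Invoking datewheel.pin(d='1921-07-09'), — result: 1921-07-09.
I use shelfsys.pen(p='/prisme/zidasm', c='rikem'), — result: ToolError: no parent.
I use shelfsys.dig(p='/smu'), and observe ToolError: exists.
I run shelfsys.listout(p='/'), yielding [bi/, kecro, nuret, smu, steslipr/, wu].


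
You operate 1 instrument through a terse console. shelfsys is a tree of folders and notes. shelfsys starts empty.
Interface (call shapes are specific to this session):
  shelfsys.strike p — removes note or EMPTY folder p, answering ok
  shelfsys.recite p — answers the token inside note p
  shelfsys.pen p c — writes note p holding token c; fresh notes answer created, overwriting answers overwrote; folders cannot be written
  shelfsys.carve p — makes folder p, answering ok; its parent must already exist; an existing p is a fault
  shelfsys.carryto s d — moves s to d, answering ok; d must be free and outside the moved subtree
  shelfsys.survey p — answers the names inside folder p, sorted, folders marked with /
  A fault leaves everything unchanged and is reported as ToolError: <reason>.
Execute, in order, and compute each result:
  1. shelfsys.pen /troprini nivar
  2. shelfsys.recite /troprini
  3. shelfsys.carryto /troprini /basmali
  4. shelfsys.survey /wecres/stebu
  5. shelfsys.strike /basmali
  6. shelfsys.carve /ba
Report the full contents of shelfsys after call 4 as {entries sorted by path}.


Do: pen[p='/troprini'; c='nivar']
See: created
Do: recite[p='/troprini']
See: nivar
Do: carryto[s='/troprini'; d='/basmali']
See: ok
Do: survey[p='/wecres/stebu']
See: ToolError: not found
Do: strike[p='/basmali']
See: ok
Do: carve[p='/ba']
See: ok

Answer: {basmali=nivar}


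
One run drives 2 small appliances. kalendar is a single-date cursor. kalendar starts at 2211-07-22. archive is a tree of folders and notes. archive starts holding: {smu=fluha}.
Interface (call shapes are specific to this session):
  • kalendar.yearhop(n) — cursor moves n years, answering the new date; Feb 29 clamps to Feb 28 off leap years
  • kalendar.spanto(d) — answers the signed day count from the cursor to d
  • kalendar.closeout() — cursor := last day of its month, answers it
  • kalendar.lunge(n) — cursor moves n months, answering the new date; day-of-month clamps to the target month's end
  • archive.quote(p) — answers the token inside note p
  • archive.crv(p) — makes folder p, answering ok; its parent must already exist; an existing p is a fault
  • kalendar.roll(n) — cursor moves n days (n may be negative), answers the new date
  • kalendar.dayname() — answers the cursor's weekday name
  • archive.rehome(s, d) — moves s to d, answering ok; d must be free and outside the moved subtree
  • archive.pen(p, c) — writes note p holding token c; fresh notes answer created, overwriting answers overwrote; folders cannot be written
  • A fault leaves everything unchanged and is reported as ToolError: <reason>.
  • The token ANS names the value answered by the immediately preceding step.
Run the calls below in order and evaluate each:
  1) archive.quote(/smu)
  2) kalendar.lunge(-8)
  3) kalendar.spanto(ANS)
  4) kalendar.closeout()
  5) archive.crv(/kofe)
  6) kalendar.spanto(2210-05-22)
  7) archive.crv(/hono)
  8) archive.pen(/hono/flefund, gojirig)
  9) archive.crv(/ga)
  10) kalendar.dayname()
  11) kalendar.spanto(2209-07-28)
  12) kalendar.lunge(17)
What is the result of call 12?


-- 1. quote(p→/smu) == fluha
-- 2. lunge(n→-8) == 2210-11-22
-- 3. spanto(d→ANS) == 0
-- 4. closeout() == 2210-11-30
-- 5. crv(p→/kofe) == ok
-- 6. spanto(d→2210-05-22) == -192
-- 7. crv(p→/hono) == ok
-- 8. pen(p→/hono/flefund, c→gojirig) == created
-- 9. crv(p→/ga) == ok
-- 10. dayname() == Friday
-- 11. spanto(d→2209-07-28) == -490
-- 12. lunge(n→17) == 2212-04-30

Answer: 2212-04-30


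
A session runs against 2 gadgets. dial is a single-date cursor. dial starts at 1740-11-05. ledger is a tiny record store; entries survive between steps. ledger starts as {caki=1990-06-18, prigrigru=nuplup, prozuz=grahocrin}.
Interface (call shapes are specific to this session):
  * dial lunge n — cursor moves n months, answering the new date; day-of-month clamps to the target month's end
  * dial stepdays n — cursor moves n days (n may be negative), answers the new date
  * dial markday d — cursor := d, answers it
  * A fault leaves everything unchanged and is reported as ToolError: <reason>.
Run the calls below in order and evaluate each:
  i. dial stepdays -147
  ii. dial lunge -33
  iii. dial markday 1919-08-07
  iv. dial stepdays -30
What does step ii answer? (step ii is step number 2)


I invoke dial stepdays on n='-147', yielding 1740-06-11.
Now I run dial lunge on n='-33', and get 1737-09-11.
I use dial markday on d='1919-08-07', and get 1919-08-07.
I use dial stepdays on n='-30', — result: 1919-07-08.

Answer: 1737-09-11


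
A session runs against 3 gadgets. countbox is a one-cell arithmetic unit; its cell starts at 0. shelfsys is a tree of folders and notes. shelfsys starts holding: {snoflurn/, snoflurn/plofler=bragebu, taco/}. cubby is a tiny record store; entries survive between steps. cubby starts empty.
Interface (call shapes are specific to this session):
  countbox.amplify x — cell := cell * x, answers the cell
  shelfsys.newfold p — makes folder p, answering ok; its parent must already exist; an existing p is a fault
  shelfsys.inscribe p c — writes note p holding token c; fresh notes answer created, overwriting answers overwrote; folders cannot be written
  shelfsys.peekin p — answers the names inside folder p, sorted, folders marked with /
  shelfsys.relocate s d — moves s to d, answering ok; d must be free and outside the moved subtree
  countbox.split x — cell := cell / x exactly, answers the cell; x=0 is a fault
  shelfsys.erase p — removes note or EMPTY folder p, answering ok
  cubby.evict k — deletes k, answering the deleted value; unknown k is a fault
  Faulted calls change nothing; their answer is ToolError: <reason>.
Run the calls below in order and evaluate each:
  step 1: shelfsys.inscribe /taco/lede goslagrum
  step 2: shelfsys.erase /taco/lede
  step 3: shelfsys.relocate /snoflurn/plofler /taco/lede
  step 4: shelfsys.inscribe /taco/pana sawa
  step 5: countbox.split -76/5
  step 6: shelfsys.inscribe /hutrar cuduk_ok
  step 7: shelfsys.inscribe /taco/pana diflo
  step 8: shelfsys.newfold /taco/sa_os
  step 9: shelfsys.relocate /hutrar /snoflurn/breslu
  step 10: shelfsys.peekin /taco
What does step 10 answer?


[in] inscribe p=/taco/lede c=goslagrum
= created
[in] erase p=/taco/lede
= ok
[in] relocate s=/snoflurn/plofler d=/taco/lede
= ok
[in] inscribe p=/taco/pana c=sawa
= created
[in] split x=-76/5
= 0
[in] inscribe p=/hutrar c=cuduk_ok
= created
[in] inscribe p=/taco/pana c=diflo
= overwrote
[in] newfold p=/taco/sa_os
= ok
[in] relocate s=/hutrar d=/snoflurn/breslu
= ok
[in] peekin p=/taco
= [lede, pana, sa_os/]

Answer: [lede, pana, sa_os/]
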